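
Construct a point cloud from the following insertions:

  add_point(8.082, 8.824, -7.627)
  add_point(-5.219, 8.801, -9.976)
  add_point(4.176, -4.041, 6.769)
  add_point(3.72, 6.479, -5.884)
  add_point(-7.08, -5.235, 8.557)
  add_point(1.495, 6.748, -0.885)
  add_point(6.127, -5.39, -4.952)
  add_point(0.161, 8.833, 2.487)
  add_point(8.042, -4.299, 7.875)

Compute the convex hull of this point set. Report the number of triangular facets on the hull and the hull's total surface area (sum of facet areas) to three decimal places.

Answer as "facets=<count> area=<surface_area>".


facets=8 area=870.022

Points on the hull: [0, 1, 4, 6, 7, 8] (6 of 9).

Area of each hull facet:
  f1: (p1, p6, p4) → 173.0289
  f2: (p1, p6, p0) → 98.0556
  f3: (p8, p6, p4) → 98.1217
  f4: (p8, p6, p0) → 94.6781
  f5: (p7, p8, p0) → 104.2076
  f6: (p7, p1, p0) → 76.5666
  f7: (p7, p8, p4) → 111.7784
  f8: (p7, p1, p4) → 113.5854
Σ area = 870.022

Euler characteristic 6−12+8 = 2 ✓


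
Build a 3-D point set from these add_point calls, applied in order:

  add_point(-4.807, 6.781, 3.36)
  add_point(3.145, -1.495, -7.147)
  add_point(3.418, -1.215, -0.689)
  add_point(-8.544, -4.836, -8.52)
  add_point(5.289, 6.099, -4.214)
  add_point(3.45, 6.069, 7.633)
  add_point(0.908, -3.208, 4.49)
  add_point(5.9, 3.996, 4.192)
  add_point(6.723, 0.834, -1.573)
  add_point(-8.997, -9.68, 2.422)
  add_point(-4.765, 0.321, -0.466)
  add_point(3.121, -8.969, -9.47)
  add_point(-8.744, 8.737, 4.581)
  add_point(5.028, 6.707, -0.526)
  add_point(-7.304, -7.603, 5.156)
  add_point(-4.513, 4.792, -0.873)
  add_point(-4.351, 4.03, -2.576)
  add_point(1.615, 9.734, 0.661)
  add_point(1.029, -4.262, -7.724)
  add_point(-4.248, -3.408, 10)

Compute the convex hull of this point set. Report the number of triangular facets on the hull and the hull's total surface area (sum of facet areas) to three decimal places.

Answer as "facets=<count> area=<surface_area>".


Points on the hull: [1, 3, 4, 5, 6, 7, 8, 9, 11, 12, 13, 14, 16, 17, 19] (15 of 20).

Triangle areas on the boundary:
  f1: (p12, p5, p17) → 44.5690
  f2: (p12, p5, p19) → 73.7833
  f3: (p12, p3, p9) → 106.0648
  f4: (p14, p12, p9) → 27.6240
  f5: (p14, p12, p19) → 49.5304
  f6: (p11, p4, p8) → 37.5686
  f7: (p11, p3, p9) → 74.2839
  f8: (p11, p6, p8) → 60.7017
  f9: (p11, p14, p9) → 32.0985
  f10: (p11, p6, p19) → 37.6683
  f11: (p11, p14, p19) → 59.9035
  f12: (p13, p5, p17) → 18.5130
  f13: (p13, p4, p17) → 8.0842
  f14: (p16, p12, p17) → 40.9825
  f15: (p16, p12, p3) → 44.3058
  f16: (p16, p4, p17) → 30.6383
  f17: (p16, p4, p3) → 51.8027
  f18: (p1, p4, p3) → 43.7083
  f19: (p1, p11, p3) → 45.7170
  f20: (p1, p11, p4) → 8.5645
  f21: (p7, p13, p5) → 12.2526
  f22: (p7, p6, p8) → 27.7922
  f23: (p7, p4, p8) → 20.0438
  f24: (p7, p13, p4) → 6.8074
  f25: (p7, p6, p19) → 29.7985
  f26: (p7, p5, p19) → 29.0276
Σ area = 1021.834

Euler characteristic 15−39+26 = 2 ✓

facets=26 area=1021.834


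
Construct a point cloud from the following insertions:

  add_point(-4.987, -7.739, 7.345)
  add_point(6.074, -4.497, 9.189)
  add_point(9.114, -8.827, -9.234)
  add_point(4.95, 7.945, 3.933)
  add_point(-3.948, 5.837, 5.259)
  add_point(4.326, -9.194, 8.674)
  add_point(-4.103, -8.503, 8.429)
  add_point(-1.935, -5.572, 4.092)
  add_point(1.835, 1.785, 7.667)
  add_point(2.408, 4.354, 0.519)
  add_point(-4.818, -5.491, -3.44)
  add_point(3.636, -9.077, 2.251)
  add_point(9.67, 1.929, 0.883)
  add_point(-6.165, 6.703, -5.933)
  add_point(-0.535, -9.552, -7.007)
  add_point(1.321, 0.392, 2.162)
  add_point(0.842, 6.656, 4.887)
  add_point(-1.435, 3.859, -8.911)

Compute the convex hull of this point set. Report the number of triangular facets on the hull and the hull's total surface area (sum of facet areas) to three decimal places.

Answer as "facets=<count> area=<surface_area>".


14 of the 18 inputs are extreme points: [0, 1, 2, 3, 4, 5, 6, 8, 10, 12, 13, 14, 16, 17].

Per-facet area ½‖(b−a)×(c−a)‖:
  f1: (p2, p1, p12) → 81.7582
  f2: (p3, p1, p12) → 45.6545
  f3: (p10, p14, p13) → 36.4040
  f4: (p10, p0, p13) → 63.4472
  f5: (p10, p0, p14) → 34.8917
  f6: (p17, p14, p13) → 38.4030
  f7: (p17, p2, p14) → 67.3443
  f8: (p17, p2, p12) → 101.9138
  f9: (p17, p3, p13) → 45.7201
  f10: (p17, p3, p12) → 59.0439
  f11: (p5, p2, p1) → 46.7029
  f12: (p5, p2, p14) → 81.2936
  f13: (p4, p0, p13) → 77.0809
  f14: (p4, p3, p13) → 52.8408
  f15: (p6, p5, p1) → 20.5069
  f16: (p6, p4, p0) → 9.2836
  f17: (p6, p0, p14) → 10.9217
  f18: (p6, p5, p14) → 65.7967
  f19: (p8, p3, p1) → 26.0198
  f20: (p8, p6, p1) → 41.2785
  f21: (p8, p6, p4) → 44.1640
  f22: (p16, p4, p3) → 2.0759
  f23: (p16, p8, p3) → 12.3223
  f24: (p16, p8, p4) → 13.8790
Σ area = 1078.747

Euler characteristic 14−36+24 = 2 ✓

facets=24 area=1078.747


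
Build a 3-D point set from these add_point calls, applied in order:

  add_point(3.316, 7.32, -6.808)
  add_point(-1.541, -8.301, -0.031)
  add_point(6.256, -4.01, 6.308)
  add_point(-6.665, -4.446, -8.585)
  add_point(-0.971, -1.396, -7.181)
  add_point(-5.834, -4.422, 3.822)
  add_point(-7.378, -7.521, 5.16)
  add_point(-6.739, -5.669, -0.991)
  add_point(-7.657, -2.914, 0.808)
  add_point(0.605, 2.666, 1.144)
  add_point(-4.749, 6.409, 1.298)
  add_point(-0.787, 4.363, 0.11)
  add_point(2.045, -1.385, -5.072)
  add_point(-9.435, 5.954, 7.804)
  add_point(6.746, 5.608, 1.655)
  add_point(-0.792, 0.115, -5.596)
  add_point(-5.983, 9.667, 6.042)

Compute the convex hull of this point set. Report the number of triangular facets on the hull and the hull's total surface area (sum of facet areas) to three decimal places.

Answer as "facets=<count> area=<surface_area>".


Hull vertices (11/17): indices [0, 1, 2, 3, 4, 6, 8, 12, 13, 14, 16].

Triangle areas on the boundary:
  f1: (p6, p2, p13) → 97.4317
  f2: (p6, p2, p1) → 42.6370
  f3: (p6, p3, p1) → 41.5663
  f4: (p16, p3, p13) → 52.6176
  f5: (p16, p0, p3) → 122.7016
  f6: (p16, p0, p14) → 64.9760
  f7: (p16, p2, p13) → 49.0531
  f8: (p16, p2, p14) → 74.9471
  f9: (p4, p0, p3) → 19.1998
  f10: (p8, p3, p13) → 36.7420
  f11: (p8, p6, p13) → 35.8561
  f12: (p8, p6, p3) → 25.2952
  f13: (p12, p4, p0) → 16.4998
  f14: (p12, p2, p14) → 54.3946
  f15: (p12, p0, p14) → 39.6979
  f16: (p12, p2, p1) → 49.0410
  f17: (p12, p3, p1) → 42.4196
  f18: (p12, p4, p3) → 6.8023
Σ area = 871.879

Euler: V−E+F = 11−27+18 = 2.

facets=18 area=871.879


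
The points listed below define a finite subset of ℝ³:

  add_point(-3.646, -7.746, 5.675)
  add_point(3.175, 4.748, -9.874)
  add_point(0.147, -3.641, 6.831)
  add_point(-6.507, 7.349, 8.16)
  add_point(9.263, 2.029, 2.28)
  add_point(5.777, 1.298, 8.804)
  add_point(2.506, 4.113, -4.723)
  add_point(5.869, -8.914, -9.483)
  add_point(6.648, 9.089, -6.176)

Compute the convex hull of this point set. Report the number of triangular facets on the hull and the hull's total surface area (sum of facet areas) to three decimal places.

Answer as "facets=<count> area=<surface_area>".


facets=10 area=877.544

Hull vertices (7/9): indices [0, 1, 3, 4, 5, 7, 8].

Per-facet area ½‖(b−a)×(c−a)‖:
  f1: (p8, p7, p4) → 91.6478
  f2: (p1, p8, p3) → 65.2155
  f3: (p1, p8, p7) → 39.6824
  f4: (p1, p0, p3) → 150.5211
  f5: (p1, p0, p7) → 123.6432
  f6: (p5, p7, p4) → 53.9869
  f7: (p5, p0, p7) → 119.3924
  f8: (p5, p0, p3) → 86.4918
  f9: (p5, p8, p3) → 113.5736
  f10: (p5, p8, p4) → 33.3897
Σ area = 877.544

Euler characteristic 7−15+10 = 2 ✓


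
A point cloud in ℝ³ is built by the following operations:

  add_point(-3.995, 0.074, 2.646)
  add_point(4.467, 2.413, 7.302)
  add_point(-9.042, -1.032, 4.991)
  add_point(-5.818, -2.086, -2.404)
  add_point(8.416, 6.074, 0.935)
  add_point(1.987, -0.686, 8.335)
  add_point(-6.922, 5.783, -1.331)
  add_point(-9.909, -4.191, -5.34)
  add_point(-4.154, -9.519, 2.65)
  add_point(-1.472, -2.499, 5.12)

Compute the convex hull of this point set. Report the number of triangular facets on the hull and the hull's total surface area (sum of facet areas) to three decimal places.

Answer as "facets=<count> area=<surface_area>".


facets=10 area=565.394

Hull vertices (7/10): indices [1, 2, 4, 5, 6, 7, 8].

Per-facet area ½‖(b−a)×(c−a)‖:
  f1: (p8, p4, p7) → 111.8638
  f2: (p5, p8, p4) → 66.5759
  f3: (p6, p4, p7) → 81.5352
  f4: (p1, p5, p4) → 10.0188
  f5: (p1, p6, p4) → 60.1936
  f6: (p2, p8, p7) → 49.3064
  f7: (p2, p6, p7) → 47.2187
  f8: (p2, p5, p8) → 53.8957
  f9: (p2, p1, p5) → 20.0795
  f10: (p2, p1, p6) → 64.7059
Σ area = 565.394

Check V−E+F: 7 − 15 + 10 = 2.


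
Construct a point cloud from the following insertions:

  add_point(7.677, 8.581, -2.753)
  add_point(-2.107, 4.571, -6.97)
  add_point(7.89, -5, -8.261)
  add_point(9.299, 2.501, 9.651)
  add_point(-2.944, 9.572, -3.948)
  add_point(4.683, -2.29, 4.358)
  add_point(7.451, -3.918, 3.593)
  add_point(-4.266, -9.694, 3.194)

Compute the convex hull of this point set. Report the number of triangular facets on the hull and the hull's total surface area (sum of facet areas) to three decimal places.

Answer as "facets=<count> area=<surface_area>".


facets=10 area=774.797

Points on the hull: [0, 1, 2, 3, 4, 6, 7] (7 of 8).

Facet areas (half cross-product norm):
  f1: (p4, p3, p7) → 170.2773
  f2: (p0, p4, p3) → 72.1795
  f3: (p0, p2, p3) → 101.6693
  f4: (p6, p3, p7) → 50.3761
  f5: (p6, p2, p7) → 77.7826
  f6: (p6, p2, p3) → 36.9525
  f7: (p1, p4, p7) → 48.3359
  f8: (p1, p2, p7) → 111.5894
  f9: (p1, p0, p4) → 31.2639
  f10: (p1, p0, p2) → 74.3700
Σ area = 774.797

Check V−E+F: 7 − 15 + 10 = 2.


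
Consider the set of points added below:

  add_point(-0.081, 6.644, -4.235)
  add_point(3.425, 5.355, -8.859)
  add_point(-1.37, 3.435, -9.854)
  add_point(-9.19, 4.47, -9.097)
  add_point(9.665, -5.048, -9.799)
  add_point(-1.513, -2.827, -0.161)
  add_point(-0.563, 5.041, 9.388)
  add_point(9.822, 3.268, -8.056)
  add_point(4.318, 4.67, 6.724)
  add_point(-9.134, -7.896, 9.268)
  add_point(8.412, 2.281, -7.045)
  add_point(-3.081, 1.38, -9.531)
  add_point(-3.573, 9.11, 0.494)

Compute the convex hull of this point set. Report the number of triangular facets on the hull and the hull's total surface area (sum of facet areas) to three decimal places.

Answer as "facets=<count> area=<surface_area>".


10 of the 13 inputs are extreme points: [1, 2, 3, 4, 6, 7, 8, 9, 11, 12].

Area of each hull facet:
  f1: (p12, p9, p3) → 119.3026
  f2: (p12, p6, p9) → 78.3529
  f3: (p11, p9, p3) → 74.3832
  f4: (p11, p4, p9) → 155.3557
  f5: (p11, p2, p3) → 8.9915
  f6: (p11, p2, p4) → 18.7315
  f7: (p8, p12, p7) → 84.3867
  f8: (p8, p12, p6) → 28.2681
  f9: (p8, p4, p7) → 64.7484
  f10: (p8, p6, p9) → 39.1542
  f11: (p8, p4, p9) → 184.8640
  f12: (p1, p12, p7) → 34.9294
  f13: (p1, p4, p7) → 27.8068
  f14: (p1, p2, p4) → 31.6817
  f15: (p1, p12, p3) → 65.6515
  f16: (p1, p2, p3) → 11.5051
Σ area = 1028.113

Check V−E+F: 10 − 24 + 16 = 2.

facets=16 area=1028.113


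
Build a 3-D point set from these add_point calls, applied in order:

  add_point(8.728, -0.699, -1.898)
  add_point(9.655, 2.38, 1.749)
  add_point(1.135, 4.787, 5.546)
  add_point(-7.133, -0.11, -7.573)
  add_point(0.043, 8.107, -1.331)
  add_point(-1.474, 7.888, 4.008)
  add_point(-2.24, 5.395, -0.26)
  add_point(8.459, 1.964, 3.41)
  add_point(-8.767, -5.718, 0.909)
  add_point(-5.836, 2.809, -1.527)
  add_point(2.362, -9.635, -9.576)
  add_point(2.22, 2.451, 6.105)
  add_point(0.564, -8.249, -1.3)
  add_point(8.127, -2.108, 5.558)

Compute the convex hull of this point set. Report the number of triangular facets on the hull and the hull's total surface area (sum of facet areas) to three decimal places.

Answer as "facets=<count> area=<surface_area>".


facets=22 area=763.260

Points on the hull: [0, 1, 2, 3, 4, 5, 7, 8, 9, 10, 11, 12, 13] (13 of 14).

Area of each hull facet:
  f1: (p3, p10, p8) → 69.2335
  f2: (p3, p10, p4) → 84.7001
  f3: (p12, p10, p8) → 37.9339
  f4: (p0, p4, p1) → 28.1845
  f5: (p0, p10, p4) → 81.7316
  f6: (p9, p3, p8) → 31.1602
  f7: (p9, p3, p4) → 24.1918
  f8: (p5, p4, p1) → 32.1931
  f9: (p5, p9, p4) → 21.5177
  f10: (p5, p2, p8) → 32.8613
  f11: (p5, p9, p8) → 34.5219
  f12: (p13, p0, p1) → 14.7694
  f13: (p13, p12, p8) → 55.6109
  f14: (p13, p12, p10) → 44.1128
  f15: (p13, p0, p10) → 46.6984
  f16: (p7, p13, p1) → 3.9025
  f17: (p7, p13, p2) → 18.6400
  f18: (p7, p5, p1) → 10.9170
  f19: (p7, p5, p2) → 12.6417
  f20: (p11, p2, p8) → 19.1803
  f21: (p11, p13, p8) → 53.3574
  f22: (p11, p13, p2) → 5.2004
Σ area = 763.260

Check V−E+F: 13 − 33 + 22 = 2.


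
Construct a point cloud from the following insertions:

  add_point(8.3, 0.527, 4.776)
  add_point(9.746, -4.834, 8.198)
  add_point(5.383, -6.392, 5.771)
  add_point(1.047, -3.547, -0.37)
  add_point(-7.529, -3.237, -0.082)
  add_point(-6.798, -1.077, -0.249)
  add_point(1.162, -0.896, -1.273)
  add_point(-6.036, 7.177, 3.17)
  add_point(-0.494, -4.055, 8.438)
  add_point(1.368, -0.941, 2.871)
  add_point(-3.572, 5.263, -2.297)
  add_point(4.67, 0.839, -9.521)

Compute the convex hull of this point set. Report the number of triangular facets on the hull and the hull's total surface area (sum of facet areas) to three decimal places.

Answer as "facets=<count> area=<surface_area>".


facets=16 area=615.766

Points on the hull: [0, 1, 2, 3, 4, 5, 7, 8, 10, 11] (10 of 12).

Triangle areas on the boundary:
  f1: (p8, p7, p4) → 59.1664
  f2: (p8, p7, p1) → 61.9589
  f3: (p3, p11, p4) → 43.3407
  f4: (p10, p11, p4) → 56.6653
  f5: (p10, p11, p7) → 14.7829
  f6: (p0, p7, p1) → 41.5496
  f7: (p0, p11, p1) → 39.1841
  f8: (p0, p11, p7) → 110.6623
  f9: (p2, p8, p4) → 36.6115
  f10: (p2, p8, p1) → 16.1835
  f11: (p2, p3, p4) → 29.3498
  f12: (p2, p11, p1) → 41.8390
  f13: (p2, p3, p11) → 34.2629
  f14: (p5, p7, p4) → 5.0732
  f15: (p5, p10, p4) → 2.1028
  f16: (p5, p10, p7) → 23.0329
Σ area = 615.766

Euler: V−E+F = 10−24+16 = 2.


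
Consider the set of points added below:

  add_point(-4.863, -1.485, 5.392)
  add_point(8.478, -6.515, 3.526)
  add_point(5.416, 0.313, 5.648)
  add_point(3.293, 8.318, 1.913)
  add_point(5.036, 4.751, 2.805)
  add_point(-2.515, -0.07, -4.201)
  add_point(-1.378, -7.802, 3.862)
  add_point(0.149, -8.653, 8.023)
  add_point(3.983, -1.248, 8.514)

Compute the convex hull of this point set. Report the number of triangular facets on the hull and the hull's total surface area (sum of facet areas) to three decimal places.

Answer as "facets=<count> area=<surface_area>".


9 of the 9 inputs are extreme points: [0, 1, 2, 3, 4, 5, 6, 7, 8].

Triangle areas on the boundary:
  f1: (p5, p3, p0) → 56.9730
  f2: (p5, p3, p1) → 83.9156
  f3: (p8, p3, p0) → 53.2422
  f4: (p6, p5, p0) → 36.1258
  f5: (p6, p5, p1) → 55.8330
  f6: (p4, p3, p1) → 5.3235
  f7: (p4, p8, p3) → 11.6830
  f8: (p7, p8, p1) → 33.5222
  f9: (p7, p6, p1) → 21.5471
  f10: (p7, p8, p0) → 34.4960
  f11: (p7, p6, p0) → 16.5013
  f12: (p2, p8, p1) → 13.8616
  f13: (p2, p4, p1) → 16.1438
  f14: (p2, p4, p8) → 5.9913
Σ area = 445.159

Euler characteristic 9−21+14 = 2 ✓

facets=14 area=445.159


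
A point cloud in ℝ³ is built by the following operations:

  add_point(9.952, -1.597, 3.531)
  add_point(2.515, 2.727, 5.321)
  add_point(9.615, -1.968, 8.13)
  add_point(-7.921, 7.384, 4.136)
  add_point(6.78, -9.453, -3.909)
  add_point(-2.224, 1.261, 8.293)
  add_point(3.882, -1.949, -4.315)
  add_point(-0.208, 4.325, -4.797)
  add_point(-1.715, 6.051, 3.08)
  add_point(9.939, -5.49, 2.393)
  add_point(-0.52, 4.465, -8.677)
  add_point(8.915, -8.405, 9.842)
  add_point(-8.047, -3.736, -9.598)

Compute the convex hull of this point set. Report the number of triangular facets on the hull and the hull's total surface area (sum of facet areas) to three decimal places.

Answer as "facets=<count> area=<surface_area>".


Points on the hull: [0, 2, 3, 4, 5, 8, 9, 10, 11, 12] (10 of 13).

Per-facet area ½‖(b−a)×(c−a)‖:
  f1: (p10, p3, p12) → 83.6366
  f2: (p4, p11, p12) → 105.6967
  f3: (p4, p10, p12) → 87.5340
  f4: (p4, p10, p0) → 89.0510
  f5: (p5, p3, p12) → 82.3634
  f6: (p5, p11, p12) → 142.6336
  f7: (p8, p10, p0) → 82.5613
  f8: (p8, p10, p3) → 36.7599
  f9: (p9, p4, p0) → 11.8666
  f10: (p9, p4, p11) → 28.3687
  f11: (p2, p5, p11) → 40.6407
  f12: (p2, p9, p0) → 9.1890
  f13: (p2, p9, p11) → 21.6688
  f14: (p2, p8, p0) → 32.2818
  f15: (p2, p5, p3) → 37.5784
  f16: (p2, p8, p3) → 28.7570
Σ area = 920.588

Check V−E+F: 10 − 24 + 16 = 2.

facets=16 area=920.588


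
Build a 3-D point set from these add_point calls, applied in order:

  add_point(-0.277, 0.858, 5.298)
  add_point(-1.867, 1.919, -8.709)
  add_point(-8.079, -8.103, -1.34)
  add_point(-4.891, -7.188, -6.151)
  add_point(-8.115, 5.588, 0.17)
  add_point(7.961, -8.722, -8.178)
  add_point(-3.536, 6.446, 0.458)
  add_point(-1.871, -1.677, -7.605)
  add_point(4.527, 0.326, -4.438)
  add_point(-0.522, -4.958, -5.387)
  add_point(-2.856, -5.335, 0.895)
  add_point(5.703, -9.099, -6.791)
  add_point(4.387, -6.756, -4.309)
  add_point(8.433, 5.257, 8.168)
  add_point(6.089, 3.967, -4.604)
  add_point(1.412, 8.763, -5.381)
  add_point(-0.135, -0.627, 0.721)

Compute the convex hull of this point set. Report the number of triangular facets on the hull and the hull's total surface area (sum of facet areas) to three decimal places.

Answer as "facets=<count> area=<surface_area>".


facets=20 area=860.168

Extreme-point indices: [0, 1, 2, 3, 4, 5, 6, 10, 11, 13, 14, 15] — 12 of 17 on the boundary.

Area of each hull facet:
  f1: (p6, p13, p4) → 18.0984
  f2: (p6, p15, p4) → 14.7124
  f3: (p6, p15, p13) → 56.8354
  f4: (p14, p15, p13) → 43.3829
  f5: (p0, p13, p4) → 43.3711
  f6: (p0, p2, p4) → 66.3445
  f7: (p10, p11, p13) → 103.5064
  f8: (p10, p2, p11) → 37.2762
  f9: (p10, p0, p13) → 26.3380
  f10: (p10, p0, p2) → 15.2898
  f11: (p1, p15, p4) → 44.3022
  f12: (p3, p2, p11) → 26.1664
  f13: (p3, p2, p4) → 40.1619
  f14: (p3, p1, p4) → 56.7581
  f15: (p5, p3, p11) → 7.9519
  f16: (p5, p3, p1) → 63.2908
  f17: (p5, p11, p13) → 27.6091
  f18: (p5, p14, p13) → 81.9575
  f19: (p5, p14, p15) → 29.9839
  f20: (p5, p1, p15) → 56.8313
Σ area = 860.168

Euler: V−E+F = 12−30+20 = 2.


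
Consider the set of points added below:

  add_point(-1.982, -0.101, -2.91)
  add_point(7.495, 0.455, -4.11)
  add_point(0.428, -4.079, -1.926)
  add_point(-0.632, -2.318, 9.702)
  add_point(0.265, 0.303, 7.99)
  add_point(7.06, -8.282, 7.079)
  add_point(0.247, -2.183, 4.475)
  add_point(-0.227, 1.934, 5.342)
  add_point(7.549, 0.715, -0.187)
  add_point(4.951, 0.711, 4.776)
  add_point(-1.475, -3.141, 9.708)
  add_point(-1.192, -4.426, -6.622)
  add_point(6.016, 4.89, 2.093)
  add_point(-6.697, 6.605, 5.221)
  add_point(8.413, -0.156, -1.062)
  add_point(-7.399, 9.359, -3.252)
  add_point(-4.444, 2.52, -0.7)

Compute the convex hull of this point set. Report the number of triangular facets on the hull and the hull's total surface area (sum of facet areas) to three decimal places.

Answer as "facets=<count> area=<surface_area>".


facets=18 area=710.719

Points on the hull: [1, 3, 4, 5, 9, 10, 11, 12, 13, 14, 15] (11 of 17).

Triangle areas on the boundary:
  f1: (p5, p10, p11) → 80.3145
  f2: (p1, p11, p15) → 78.8314
  f3: (p1, p5, p14) → 12.1959
  f4: (p1, p5, p11) → 72.3974
  f5: (p12, p1, p15) → 58.6177
  f6: (p12, p1, p14) → 10.1696
  f7: (p12, p5, p14) → 36.6591
  f8: (p13, p12, p15) → 58.6506
  f9: (p13, p11, p15) → 68.8692
  f10: (p13, p10, p11) → 93.1445
  f11: (p9, p12, p5) → 12.3934
  f12: (p4, p13, p12) → 46.0793
  f13: (p4, p9, p12) → 12.2736
  f14: (p3, p9, p5) → 35.8350
  f15: (p3, p4, p9) → 7.5513
  f16: (p3, p5, p10) → 5.8845
  f17: (p3, p13, p10) → 6.7887
  f18: (p3, p4, p13) → 14.0636
Σ area = 710.719

Check V−E+F: 11 − 27 + 18 = 2.


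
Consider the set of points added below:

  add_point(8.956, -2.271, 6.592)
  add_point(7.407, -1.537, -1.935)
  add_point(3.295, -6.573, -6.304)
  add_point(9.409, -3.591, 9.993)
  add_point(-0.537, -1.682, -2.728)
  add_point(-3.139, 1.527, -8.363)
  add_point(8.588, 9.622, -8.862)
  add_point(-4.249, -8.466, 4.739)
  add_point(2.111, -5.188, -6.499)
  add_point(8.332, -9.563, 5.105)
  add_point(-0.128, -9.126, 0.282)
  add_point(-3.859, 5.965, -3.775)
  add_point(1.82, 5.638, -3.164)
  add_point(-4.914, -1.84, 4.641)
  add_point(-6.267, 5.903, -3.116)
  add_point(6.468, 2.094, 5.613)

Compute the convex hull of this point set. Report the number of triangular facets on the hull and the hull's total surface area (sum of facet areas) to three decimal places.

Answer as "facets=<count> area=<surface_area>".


facets=16 area=927.097

Extreme-point indices: [2, 3, 5, 6, 7, 9, 10, 13, 14, 15] — 10 of 16 on the boundary.

Per-facet area ½‖(b−a)×(c−a)‖:
  f1: (p9, p6, p3) → 89.4803
  f2: (p7, p9, p3) → 49.0265
  f3: (p15, p6, p14) → 114.0857
  f4: (p15, p6, p3) → 39.6561
  f5: (p13, p7, p14) → 25.5154
  f6: (p13, p7, p3) → 50.0930
  f7: (p13, p15, p14) → 66.6060
  f8: (p13, p15, p3) → 46.2181
  f9: (p2, p9, p6) → 107.5027
  f10: (p10, p7, p9) → 28.9668
  f11: (p10, p2, p9) → 38.2069
  f12: (p5, p6, p14) → 53.5357
  f13: (p5, p2, p6) → 75.0632
  f14: (p5, p7, p14) → 60.3933
  f15: (p5, p10, p7) → 41.8062
  f16: (p5, p10, p2) → 40.9409
Σ area = 927.097

Check V−E+F: 10 − 24 + 16 = 2.


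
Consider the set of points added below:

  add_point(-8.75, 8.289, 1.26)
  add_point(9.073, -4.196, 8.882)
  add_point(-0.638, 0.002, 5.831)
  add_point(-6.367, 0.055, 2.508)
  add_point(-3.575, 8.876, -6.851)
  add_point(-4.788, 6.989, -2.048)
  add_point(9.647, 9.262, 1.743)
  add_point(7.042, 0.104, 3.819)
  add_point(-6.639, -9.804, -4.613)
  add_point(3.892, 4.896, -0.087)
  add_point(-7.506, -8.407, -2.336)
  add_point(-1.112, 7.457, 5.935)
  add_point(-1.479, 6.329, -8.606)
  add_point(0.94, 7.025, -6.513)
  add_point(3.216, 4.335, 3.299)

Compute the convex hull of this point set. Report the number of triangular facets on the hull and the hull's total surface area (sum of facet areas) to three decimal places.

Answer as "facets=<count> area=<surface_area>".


facets=20 area=918.762

Hull vertices (12/15): indices [0, 1, 2, 3, 4, 6, 7, 8, 10, 11, 12, 13].

Area of each hull facet:
  f1: (p11, p6, p0) → 42.7715
  f2: (p11, p1, p6) → 83.8109
  f3: (p3, p11, p0) → 35.7609
  f4: (p4, p8, p0) → 89.0737
  f5: (p4, p12, p8) → 30.3580
  f6: (p4, p6, p0) → 76.0235
  f7: (p13, p4, p6) → 23.0395
  f8: (p13, p4, p12) → 6.1129
  f9: (p13, p12, p8) → 27.4305
  f10: (p10, p1, p8) → 27.4312
  f11: (p10, p8, p0) → 17.6839
  f12: (p10, p3, p0) → 29.6651
  f13: (p2, p11, p1) → 37.0823
  f14: (p2, p3, p11) → 24.7015
  f15: (p2, p10, p1) → 69.2941
  f16: (p2, p10, p3) → 30.5599
  f17: (p7, p1, p8) → 64.0718
  f18: (p7, p13, p8) → 120.4006
  f19: (p7, p1, p6) → 25.4600
  f20: (p7, p13, p6) → 58.0304
Σ area = 918.762

Euler characteristic 12−30+20 = 2 ✓


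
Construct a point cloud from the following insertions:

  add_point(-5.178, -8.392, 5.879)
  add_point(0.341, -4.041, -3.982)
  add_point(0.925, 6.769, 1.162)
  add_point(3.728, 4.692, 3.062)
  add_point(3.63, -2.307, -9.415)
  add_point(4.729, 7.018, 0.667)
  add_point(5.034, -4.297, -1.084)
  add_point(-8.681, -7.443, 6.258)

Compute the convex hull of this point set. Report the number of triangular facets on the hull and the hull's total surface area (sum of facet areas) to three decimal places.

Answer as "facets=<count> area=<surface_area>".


Points on the hull: [0, 2, 3, 4, 5, 6, 7] (7 of 8).

Per-facet area ½‖(b−a)×(c−a)‖:
  f1: (p4, p5, p6) → 49.5315
  f2: (p2, p4, p7) → 124.6341
  f3: (p2, p4, p5) → 26.4699
  f4: (p3, p5, p6) → 16.7154
  f5: (p3, p2, p7) → 35.0097
  f6: (p3, p2, p5) → 6.0924
  f7: (p0, p3, p7) → 27.6010
  f8: (p0, p3, p6) → 64.9486
  f9: (p0, p4, p7) → 30.3612
  f10: (p0, p4, p6) → 50.2172
Σ area = 431.581

Check V−E+F: 7 − 15 + 10 = 2.

facets=10 area=431.581


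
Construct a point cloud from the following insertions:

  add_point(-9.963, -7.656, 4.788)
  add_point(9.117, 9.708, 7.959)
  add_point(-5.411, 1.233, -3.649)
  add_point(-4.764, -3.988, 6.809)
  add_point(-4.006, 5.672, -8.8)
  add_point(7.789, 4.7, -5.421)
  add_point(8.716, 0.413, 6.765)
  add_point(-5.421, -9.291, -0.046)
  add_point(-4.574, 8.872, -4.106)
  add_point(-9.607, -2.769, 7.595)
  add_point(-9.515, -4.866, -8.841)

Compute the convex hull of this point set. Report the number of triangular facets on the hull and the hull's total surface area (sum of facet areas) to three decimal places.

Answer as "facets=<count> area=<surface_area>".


Hull vertices (10/11): indices [0, 1, 3, 4, 5, 6, 7, 8, 9, 10].

Area of each hull facet:
  f1: (p10, p7, p0) → 35.4533
  f2: (p5, p10, p7) → 102.8880
  f3: (p6, p7, p0) → 62.5489
  f4: (p6, p5, p1) → 59.4490
  f5: (p6, p5, p7) → 116.3281
  f6: (p8, p5, p1) → 93.4315
  f7: (p3, p6, p0) → 19.6364
  f8: (p9, p10, p0) → 37.3482
  f9: (p9, p8, p10) → 115.5426
  f10: (p9, p3, p0) → 13.9065
  f11: (p9, p8, p1) → 154.4774
  f12: (p9, p6, p1) → 85.4388
  f13: (p9, p3, p6) → 19.6526
  f14: (p4, p5, p10) → 67.8394
  f15: (p4, p8, p10) → 30.2548
  f16: (p4, p8, p5) → 35.0043
Σ area = 1049.200

Euler: V−E+F = 10−24+16 = 2.

facets=16 area=1049.200


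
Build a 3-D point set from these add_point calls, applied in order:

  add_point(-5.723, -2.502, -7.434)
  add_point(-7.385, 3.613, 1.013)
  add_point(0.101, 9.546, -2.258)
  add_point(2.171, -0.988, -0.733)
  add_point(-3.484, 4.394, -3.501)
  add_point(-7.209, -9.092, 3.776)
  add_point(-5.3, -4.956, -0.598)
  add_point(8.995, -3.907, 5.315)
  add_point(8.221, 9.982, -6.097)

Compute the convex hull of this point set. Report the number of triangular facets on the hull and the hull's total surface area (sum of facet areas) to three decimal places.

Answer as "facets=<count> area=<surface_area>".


Points on the hull: [0, 1, 2, 4, 5, 7, 8] (7 of 9).

Facet areas (half cross-product norm):
  f1: (p0, p8, p7) → 151.8800
  f2: (p5, p7, p1) → 107.1073
  f3: (p5, p0, p1) → 62.9839
  f4: (p5, p0, p7) → 109.8961
  f5: (p2, p7, p1) → 87.9133
  f6: (p2, p8, p7) → 77.9083
  f7: (p2, p0, p8) → 62.4082
  f8: (p4, p0, p1) → 24.7487
  f9: (p4, p2, p1) → 18.2243
  f10: (p4, p2, p0) → 10.4719
Σ area = 713.542

Check V−E+F: 7 − 15 + 10 = 2.

facets=10 area=713.542


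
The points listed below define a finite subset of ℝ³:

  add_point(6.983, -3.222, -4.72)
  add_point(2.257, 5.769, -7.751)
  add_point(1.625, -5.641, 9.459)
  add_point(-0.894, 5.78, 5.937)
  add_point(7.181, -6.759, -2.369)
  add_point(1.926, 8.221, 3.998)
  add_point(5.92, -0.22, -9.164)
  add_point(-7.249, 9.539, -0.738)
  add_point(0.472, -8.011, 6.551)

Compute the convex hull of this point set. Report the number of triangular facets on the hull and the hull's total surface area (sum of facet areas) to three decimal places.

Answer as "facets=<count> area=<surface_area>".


Hull vertices (9/9): indices [0, 1, 2, 3, 4, 5, 6, 7, 8].

Area of each hull facet:
  f1: (p2, p8, p7) → 39.8388
  f2: (p2, p8, p4) → 20.6810
  f3: (p5, p2, p4) → 94.3703
  f4: (p6, p8, p7) → 156.6559
  f5: (p6, p8, p4) → 44.0965
  f6: (p3, p2, p7) → 44.6726
  f7: (p3, p5, p7) → 20.8149
  f8: (p3, p5, p2) → 21.6464
  f9: (p1, p5, p7) → 57.4056
  f10: (p1, p6, p7) → 28.9599
  f11: (p1, p6, p5) → 39.8018
  f12: (p0, p5, p4) → 30.6719
  f13: (p0, p6, p4) → 4.6811
  f14: (p0, p6, p5) → 41.6812
Σ area = 645.978

Euler characteristic 9−21+14 = 2 ✓

facets=14 area=645.978


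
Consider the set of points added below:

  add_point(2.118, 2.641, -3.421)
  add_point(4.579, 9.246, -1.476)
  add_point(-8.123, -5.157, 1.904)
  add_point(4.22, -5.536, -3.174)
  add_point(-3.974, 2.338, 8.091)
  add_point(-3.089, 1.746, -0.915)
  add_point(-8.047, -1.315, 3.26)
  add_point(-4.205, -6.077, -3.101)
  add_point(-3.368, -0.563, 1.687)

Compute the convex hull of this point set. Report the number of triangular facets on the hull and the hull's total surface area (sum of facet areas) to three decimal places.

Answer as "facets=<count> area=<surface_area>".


facets=12 area=413.546

Hull vertices (8/9): indices [0, 1, 2, 3, 4, 5, 6, 7].

Triangle areas on the boundary:
  f1: (p3, p7, p2) → 21.5590
  f2: (p3, p4, p2) → 70.0370
  f3: (p3, p4, p1) → 98.9203
  f4: (p0, p3, p1) → 19.2101
  f5: (p0, p3, p7) → 35.0328
  f6: (p0, p5, p1) → 20.2258
  f7: (p0, p5, p7) → 23.6898
  f8: (p6, p4, p1) → 52.7333
  f9: (p6, p5, p1) → 21.9002
  f10: (p6, p4, p2) → 10.5830
  f11: (p6, p7, p2) → 12.0878
  f12: (p6, p5, p7) → 27.5674
Σ area = 413.546

Euler characteristic 8−18+12 = 2 ✓


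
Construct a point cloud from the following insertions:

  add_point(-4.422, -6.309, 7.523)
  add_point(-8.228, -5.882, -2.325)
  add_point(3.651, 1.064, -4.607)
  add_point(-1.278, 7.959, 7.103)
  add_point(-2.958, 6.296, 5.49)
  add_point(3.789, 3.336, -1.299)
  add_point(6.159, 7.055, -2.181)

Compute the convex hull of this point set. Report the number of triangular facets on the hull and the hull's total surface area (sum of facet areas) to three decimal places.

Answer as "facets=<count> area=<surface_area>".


facets=8 area=440.584

Points on the hull: [0, 1, 2, 3, 4, 6] (6 of 7).

Facet areas (half cross-product norm):
  f1: (p0, p3, p6) → 86.8874
  f2: (p2, p6, p1) → 35.4028
  f3: (p2, p0, p1) → 73.0282
  f4: (p2, p0, p6) → 53.8374
  f5: (p4, p6, p1) → 91.9190
  f6: (p4, p3, p6) → 16.9535
  f7: (p4, p0, p1) → 67.1701
  f8: (p4, p0, p3) → 15.3860
Σ area = 440.584

Euler: V−E+F = 6−12+8 = 2.


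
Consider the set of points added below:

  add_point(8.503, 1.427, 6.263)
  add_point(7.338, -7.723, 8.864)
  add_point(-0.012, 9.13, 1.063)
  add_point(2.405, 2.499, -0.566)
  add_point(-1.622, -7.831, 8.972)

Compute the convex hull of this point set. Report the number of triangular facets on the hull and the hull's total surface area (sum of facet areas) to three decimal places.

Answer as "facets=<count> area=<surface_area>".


5 of the 5 inputs are extreme points: [0, 1, 2, 3, 4].

Area of each hull facet:
  f1: (p2, p0, p4) → 88.1348
  f2: (p3, p2, p4) → 48.3574
  f3: (p3, p2, p0) → 32.9508
  f4: (p1, p0, p4) → 42.5398
  f5: (p1, p3, p4) → 62.6813
  f6: (p1, p3, p0) → 42.9685
Σ area = 317.633

Check V−E+F: 5 − 9 + 6 = 2.

facets=6 area=317.633


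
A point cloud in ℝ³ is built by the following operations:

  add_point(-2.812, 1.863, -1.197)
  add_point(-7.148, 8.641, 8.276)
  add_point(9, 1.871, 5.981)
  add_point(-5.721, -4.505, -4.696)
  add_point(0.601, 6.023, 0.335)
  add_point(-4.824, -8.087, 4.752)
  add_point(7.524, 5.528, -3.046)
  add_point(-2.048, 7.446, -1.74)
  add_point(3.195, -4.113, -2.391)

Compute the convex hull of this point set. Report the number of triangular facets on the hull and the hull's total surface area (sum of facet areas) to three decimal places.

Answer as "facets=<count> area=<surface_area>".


facets=10 area=687.750

7 of the 9 inputs are extreme points: [1, 2, 3, 5, 6, 7, 8].

Facet areas (half cross-product norm):
  f1: (p5, p2, p1) → 129.9859
  f2: (p3, p5, p1) → 86.3184
  f3: (p6, p2, p1) → 85.8565
  f4: (p7, p3, p1) → 71.5093
  f5: (p7, p6, p1) → 45.4784
  f6: (p7, p6, p3) → 63.1297
  f7: (p8, p6, p2) → 49.1685
  f8: (p8, p6, p3) → 44.3161
  f9: (p8, p5, p2) → 67.4407
  f10: (p8, p3, p5) → 44.5467
Σ area = 687.750

Euler characteristic 7−15+10 = 2 ✓


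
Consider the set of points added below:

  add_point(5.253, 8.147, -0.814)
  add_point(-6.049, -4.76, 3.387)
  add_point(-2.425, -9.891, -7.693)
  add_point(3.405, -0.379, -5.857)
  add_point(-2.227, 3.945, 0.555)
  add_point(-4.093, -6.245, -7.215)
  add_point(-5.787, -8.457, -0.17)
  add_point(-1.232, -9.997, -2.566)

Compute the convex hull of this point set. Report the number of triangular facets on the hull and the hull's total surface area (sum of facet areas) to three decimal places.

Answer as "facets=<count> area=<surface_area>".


8 of the 8 inputs are extreme points: [0, 1, 2, 3, 4, 5, 6, 7].

Facet areas (half cross-product norm):
  f1: (p7, p0, p1) → 81.7166
  f2: (p6, p7, p1) → 11.4471
  f3: (p6, p2, p7) → 13.7415
  f4: (p6, p5, p1) → 17.4242
  f5: (p6, p5, p2) → 15.2665
  f6: (p3, p7, p0) → 42.4371
  f7: (p3, p2, p7) → 28.7568
  f8: (p3, p5, p0) → 33.1237
  f9: (p3, p5, p2) → 18.8207
  f10: (p4, p0, p1) → 25.7908
  f11: (p4, p5, p1) → 52.5609
  f12: (p4, p5, p0) → 51.3048
Σ area = 392.391

Check V−E+F: 8 − 18 + 12 = 2.

facets=12 area=392.391


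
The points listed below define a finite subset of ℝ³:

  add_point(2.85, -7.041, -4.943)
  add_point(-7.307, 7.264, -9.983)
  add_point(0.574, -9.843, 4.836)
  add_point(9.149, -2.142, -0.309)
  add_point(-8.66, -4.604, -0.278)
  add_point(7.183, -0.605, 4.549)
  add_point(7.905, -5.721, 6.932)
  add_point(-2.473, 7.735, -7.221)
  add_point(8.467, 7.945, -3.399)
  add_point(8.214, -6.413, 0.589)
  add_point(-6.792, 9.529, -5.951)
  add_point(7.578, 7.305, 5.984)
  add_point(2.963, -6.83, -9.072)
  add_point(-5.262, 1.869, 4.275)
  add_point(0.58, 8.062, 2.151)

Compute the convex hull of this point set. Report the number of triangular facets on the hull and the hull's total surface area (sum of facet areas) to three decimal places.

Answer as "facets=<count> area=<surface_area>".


facets=20 area=1070.071

Hull vertices (12/15): indices [1, 2, 3, 4, 6, 8, 9, 10, 11, 12, 13, 14].

Area of each hull facet:
  f1: (p13, p10, p4) → 55.4028
  f2: (p8, p12, p3) → 61.3582
  f3: (p2, p12, p4) → 78.5954
  f4: (p2, p13, p4) → 49.6741
  f5: (p2, p13, p6) → 56.7210
  f6: (p9, p6, p3) → 14.1757
  f7: (p9, p12, p3) → 24.5370
  f8: (p9, p2, p6) → 26.8006
  f9: (p9, p2, p12) → 51.6616
  f10: (p1, p8, p10) → 35.4431
  f11: (p1, p8, p12) → 126.6353
  f12: (p1, p10, p4) → 35.3387
  f13: (p1, p12, p4) → 107.1423
  f14: (p11, p13, p6) → 85.8168
  f15: (p11, p6, p3) → 46.3207
  f16: (p11, p8, p3) → 46.7963
  f17: (p11, p8, p10) → 73.2356
  f18: (p14, p13, p10) → 47.7565
  f19: (p14, p11, p10) → 14.4144
  f20: (p14, p11, p13) → 32.2446
Σ area = 1070.071

Euler characteristic 12−30+20 = 2 ✓


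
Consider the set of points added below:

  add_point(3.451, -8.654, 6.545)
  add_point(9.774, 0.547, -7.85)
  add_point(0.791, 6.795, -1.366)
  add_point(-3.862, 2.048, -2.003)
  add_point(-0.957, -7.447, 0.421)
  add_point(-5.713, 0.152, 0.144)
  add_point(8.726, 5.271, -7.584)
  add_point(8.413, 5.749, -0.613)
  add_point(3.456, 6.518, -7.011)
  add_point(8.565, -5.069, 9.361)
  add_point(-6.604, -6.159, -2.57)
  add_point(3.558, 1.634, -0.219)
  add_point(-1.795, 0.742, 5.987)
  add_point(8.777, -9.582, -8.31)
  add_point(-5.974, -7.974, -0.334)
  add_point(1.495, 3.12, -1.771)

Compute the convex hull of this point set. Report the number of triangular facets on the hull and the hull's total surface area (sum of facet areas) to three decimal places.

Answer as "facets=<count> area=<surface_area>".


facets=22 area=899.828

Hull vertices (13/16): indices [0, 1, 2, 3, 5, 6, 7, 8, 9, 10, 12, 13, 14].

Area of each hull facet:
  f1: (p13, p9, p1) → 88.9613
  f2: (p8, p13, p10) → 122.9670
  f3: (p0, p13, p9) → 53.4037
  f4: (p0, p12, p9) → 36.8172
  f5: (p3, p8, p10) → 33.5738
  f6: (p3, p8, p2) → 20.5240
  f7: (p6, p13, p1) → 7.6760
  f8: (p6, p8, p13) → 39.3361
  f9: (p14, p0, p12) → 55.4582
  f10: (p14, p13, p10) → 24.6718
  f11: (p14, p0, p13) → 88.7437
  f12: (p5, p12, p2) → 31.6142
  f13: (p5, p3, p2) → 7.9797
  f14: (p5, p3, p10) → 11.1522
  f15: (p5, p14, p10) → 9.9220
  f16: (p5, p14, p12) → 28.4238
  f17: (p7, p8, p2) → 22.7255
  f18: (p7, p6, p8) → 18.7875
  f19: (p7, p12, p2) → 37.9417
  f20: (p7, p12, p9) → 76.4779
  f21: (p7, p9, p1) → 65.8690
  f22: (p7, p6, p1) → 16.8019
Σ area = 899.828

Euler: V−E+F = 13−33+22 = 2.


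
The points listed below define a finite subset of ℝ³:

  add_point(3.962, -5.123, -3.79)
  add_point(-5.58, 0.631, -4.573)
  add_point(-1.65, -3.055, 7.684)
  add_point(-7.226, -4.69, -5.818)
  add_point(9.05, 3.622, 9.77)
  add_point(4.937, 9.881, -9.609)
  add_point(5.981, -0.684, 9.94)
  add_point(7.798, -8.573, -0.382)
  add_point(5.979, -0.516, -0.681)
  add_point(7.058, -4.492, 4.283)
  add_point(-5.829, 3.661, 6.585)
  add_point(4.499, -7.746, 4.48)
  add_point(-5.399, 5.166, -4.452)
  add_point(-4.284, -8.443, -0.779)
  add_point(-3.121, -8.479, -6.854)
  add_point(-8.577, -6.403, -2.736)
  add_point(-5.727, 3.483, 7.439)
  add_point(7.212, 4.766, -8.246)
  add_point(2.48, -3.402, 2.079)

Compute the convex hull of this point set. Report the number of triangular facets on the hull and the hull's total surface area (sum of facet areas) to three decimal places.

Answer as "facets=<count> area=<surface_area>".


facets=24 area=1071.436

14 of the 19 inputs are extreme points: [2, 3, 4, 5, 6, 7, 10, 11, 12, 13, 14, 15, 16, 17].

Area of each hull facet:
  f1: (p13, p2, p15) → 25.2874
  f2: (p13, p14, p15) → 15.5267
  f3: (p13, p14, p7) → 36.9324
  f4: (p11, p13, p7) → 30.4083
  f5: (p11, p13, p2) → 39.4655
  f6: (p16, p5, p4) → 146.2567
  f7: (p16, p2, p15) → 49.7262
  f8: (p17, p14, p7) → 93.8875
  f9: (p17, p14, p5) → 42.7309
  f10: (p17, p7, p4) → 116.2888
  f11: (p17, p5, p4) → 49.3306
  f12: (p3, p12, p15) → 17.5356
  f13: (p3, p14, p15) → 10.6679
  f14: (p3, p12, p5) → 55.9704
  f15: (p3, p14, p5) → 54.9804
  f16: (p6, p11, p2) → 31.6830
  f17: (p6, p16, p4) → 32.3624
  f18: (p6, p16, p2) → 30.9673
  f19: (p6, p7, p4) → 32.0422
  f20: (p6, p11, p7) → 23.0574
  f21: (p10, p12, p5) → 60.5319
  f22: (p10, p16, p5) → 5.7018
  f23: (p10, p12, p15) → 64.8657
  f24: (p10, p16, p15) → 5.2294
Σ area = 1071.436

Euler: V−E+F = 14−36+24 = 2.


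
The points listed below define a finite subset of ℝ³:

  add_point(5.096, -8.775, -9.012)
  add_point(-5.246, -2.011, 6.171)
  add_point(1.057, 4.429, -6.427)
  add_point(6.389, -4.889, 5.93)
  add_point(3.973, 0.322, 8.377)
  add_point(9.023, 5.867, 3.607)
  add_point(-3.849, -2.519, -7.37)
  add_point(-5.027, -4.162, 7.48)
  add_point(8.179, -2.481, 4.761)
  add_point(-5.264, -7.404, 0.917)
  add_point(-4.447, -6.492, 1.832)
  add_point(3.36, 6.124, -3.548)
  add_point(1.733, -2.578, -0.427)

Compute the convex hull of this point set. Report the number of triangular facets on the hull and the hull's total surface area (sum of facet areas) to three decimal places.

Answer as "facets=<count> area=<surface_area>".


facets=18 area=732.514

Extreme-point indices: [0, 1, 2, 3, 4, 5, 6, 7, 8, 9, 11] — 11 of 13 on the boundary.

Facet areas (half cross-product norm):
  f1: (p11, p0, p5) → 71.7453
  f2: (p3, p0, p9) → 86.8857
  f3: (p1, p11, p5) → 68.9807
  f4: (p6, p0, p9) → 53.6211
  f5: (p6, p1, p9) → 35.5830
  f6: (p8, p0, p5) → 62.4307
  f7: (p8, p3, p0) → 24.7759
  f8: (p4, p1, p5) → 35.8149
  f9: (p4, p8, p5) → 25.1235
  f10: (p4, p8, p3) → 9.6879
  f11: (p2, p11, p0) → 26.5904
  f12: (p2, p6, p0) → 47.2279
  f13: (p2, p1, p11) → 30.9547
  f14: (p2, p6, p1) → 58.0958
  f15: (p7, p4, p3) → 31.4557
  f16: (p7, p4, p1) → 12.3368
  f17: (p7, p3, p9) → 41.9860
  f18: (p7, p1, p9) → 9.2179
Σ area = 732.514

Euler: V−E+F = 11−27+18 = 2.


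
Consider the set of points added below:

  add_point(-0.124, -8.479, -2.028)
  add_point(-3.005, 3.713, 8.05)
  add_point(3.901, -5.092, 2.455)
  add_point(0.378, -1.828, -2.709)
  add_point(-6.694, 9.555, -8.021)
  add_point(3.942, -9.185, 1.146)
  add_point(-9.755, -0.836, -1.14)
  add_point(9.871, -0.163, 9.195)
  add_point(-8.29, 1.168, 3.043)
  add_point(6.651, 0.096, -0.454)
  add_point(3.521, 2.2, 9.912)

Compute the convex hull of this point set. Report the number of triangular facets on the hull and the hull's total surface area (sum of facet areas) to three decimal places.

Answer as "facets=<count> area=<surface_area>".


facets=14 area=741.063

Hull vertices (9/11): indices [0, 1, 4, 5, 6, 7, 8, 9, 10].

Per-facet area ½‖(b−a)×(c−a)‖:
  f1: (p0, p4, p6) → 76.0026
  f2: (p0, p5, p6) → 24.3768
  f3: (p9, p4, p7) → 70.0085
  f4: (p9, p5, p7) → 49.6494
  f5: (p9, p0, p4) → 98.9300
  f6: (p9, p0, p5) → 25.5082
  f7: (p10, p4, p7) → 66.0848
  f8: (p10, p1, p4) → 52.0713
  f9: (p10, p5, p7) → 45.5691
  f10: (p10, p1, p5) → 49.9414
  f11: (p8, p5, p6) → 38.8757
  f12: (p8, p1, p5) → 60.5373
  f13: (p8, p4, p6) → 31.1627
  f14: (p8, p1, p4) → 52.3448
Σ area = 741.063

Euler characteristic 9−21+14 = 2 ✓
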